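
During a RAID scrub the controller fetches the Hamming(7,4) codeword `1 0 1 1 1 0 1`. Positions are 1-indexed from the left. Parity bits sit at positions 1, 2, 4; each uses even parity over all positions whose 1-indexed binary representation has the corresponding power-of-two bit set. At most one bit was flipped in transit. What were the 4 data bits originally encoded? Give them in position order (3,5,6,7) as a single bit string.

1101

s1: b1⊕b3⊕b5⊕b7 = 1⊕1⊕1⊕1 = 0
s2: b2⊕b3⊕b6⊕b7 = 0⊕1⊕0⊕1 = 0
s4: b4⊕b5⊕b6⊕b7 = 1⊕1⊕0⊕1 = 1
Syndrome (s4...s1) = 100 → position 4.
Flip bit 4: corrected codeword = 1010101
Data bits at positions 3,5,6,7: 1101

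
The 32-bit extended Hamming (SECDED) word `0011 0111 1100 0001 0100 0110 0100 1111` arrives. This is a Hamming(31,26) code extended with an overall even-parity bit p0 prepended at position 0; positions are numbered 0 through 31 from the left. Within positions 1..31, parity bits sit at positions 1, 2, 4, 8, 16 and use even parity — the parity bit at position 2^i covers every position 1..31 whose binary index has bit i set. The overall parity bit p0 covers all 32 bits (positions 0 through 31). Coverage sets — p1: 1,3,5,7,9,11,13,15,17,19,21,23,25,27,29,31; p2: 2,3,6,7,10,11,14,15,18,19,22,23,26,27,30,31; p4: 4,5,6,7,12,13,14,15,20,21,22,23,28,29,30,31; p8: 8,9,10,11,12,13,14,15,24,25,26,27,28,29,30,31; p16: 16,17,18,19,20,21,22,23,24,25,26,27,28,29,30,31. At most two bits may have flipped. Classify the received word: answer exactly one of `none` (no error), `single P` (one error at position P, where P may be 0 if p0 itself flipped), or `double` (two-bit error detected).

s1: b1⊕b3⊕b5⊕b7⊕b9⊕b11⊕b13⊕b15⊕b17⊕b19⊕b21⊕b23⊕b25⊕b27⊕b29⊕b31 = 0⊕1⊕1⊕1⊕1⊕0⊕0⊕1⊕1⊕0⊕1⊕0⊕1⊕0⊕1⊕1 = 0
s2: b2⊕b3⊕b6⊕b7⊕b10⊕b11⊕b14⊕b15⊕b18⊕b19⊕b22⊕b23⊕b26⊕b27⊕b30⊕b31 = 1⊕1⊕1⊕1⊕0⊕0⊕0⊕1⊕0⊕0⊕1⊕0⊕0⊕0⊕1⊕1 = 0
s4: b4⊕b5⊕b6⊕b7⊕b12⊕b13⊕b14⊕b15⊕b20⊕b21⊕b22⊕b23⊕b28⊕b29⊕b30⊕b31 = 0⊕1⊕1⊕1⊕0⊕0⊕0⊕1⊕0⊕1⊕1⊕0⊕1⊕1⊕1⊕1 = 0
s8: b8⊕b9⊕b10⊕b11⊕b12⊕b13⊕b14⊕b15⊕b24⊕b25⊕b26⊕b27⊕b28⊕b29⊕b30⊕b31 = 1⊕1⊕0⊕0⊕0⊕0⊕0⊕1⊕0⊕1⊕0⊕0⊕1⊕1⊕1⊕1 = 0
s16: b16⊕b17⊕b18⊕b19⊕b20⊕b21⊕b22⊕b23⊕b24⊕b25⊕b26⊕b27⊕b28⊕b29⊕b30⊕b31 = 0⊕1⊕0⊕0⊕0⊕1⊕1⊕0⊕0⊕1⊕0⊕0⊕1⊕1⊕1⊕1 = 0
Syndrome (s16...s1) = 00000 → position 0 (no error).
Overall parity (XOR of all 32 bits, including p0): 0⊕0⊕1⊕1⊕0⊕1⊕1⊕1⊕1⊕1⊕0⊕0⊕0⊕0⊕0⊕1⊕0⊕1⊕0⊕0⊕0⊕1⊕1⊕0⊕0⊕1⊕0⊕0⊕1⊕1⊕1⊕1 = 0
Overall=0, syndrome position=0 → no error.

none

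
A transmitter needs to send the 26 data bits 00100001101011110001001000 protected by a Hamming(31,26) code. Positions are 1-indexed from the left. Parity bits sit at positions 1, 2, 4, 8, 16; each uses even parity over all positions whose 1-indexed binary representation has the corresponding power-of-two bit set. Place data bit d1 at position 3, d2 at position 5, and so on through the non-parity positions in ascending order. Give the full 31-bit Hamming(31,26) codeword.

Place data bits at non-power-of-two positions: b3=0, b5=0, b6=1, b7=0, b9=0, b10=0, b11=0, b12=1, b13=1, b14=0, b15=1, b17=0, b18=1, b19=1, b20=1, b21=1, b22=0, b23=0, b24=0, b25=1, b26=0, b27=0, b28=1, b29=0, b30=0, b31=0.
p1 = XOR of data positions {3,5,7,9,11,13,15,17,19,21,23,25,27,29,31} = 0⊕0⊕0⊕0⊕0⊕1⊕1⊕0⊕1⊕1⊕0⊕1⊕0⊕0⊕0 = 1
p2 = XOR of data positions {3,6,7,10,11,14,15,18,19,22,23,26,27,30,31} = 0⊕1⊕0⊕0⊕0⊕0⊕1⊕1⊕1⊕0⊕0⊕0⊕0⊕0⊕0 = 0
p4 = XOR of data positions {5,6,7,12,13,14,15,20,21,22,23,28,29,30,31} = 0⊕1⊕0⊕1⊕1⊕0⊕1⊕1⊕1⊕0⊕0⊕1⊕0⊕0⊕0 = 1
p8 = XOR of data positions {9,10,11,12,13,14,15,24,25,26,27,28,29,30,31} = 0⊕0⊕0⊕1⊕1⊕0⊕1⊕0⊕1⊕0⊕0⊕1⊕0⊕0⊕0 = 1
p16 = XOR of data positions {17,18,19,20,21,22,23,24,25,26,27,28,29,30,31} = 0⊕1⊕1⊕1⊕1⊕0⊕0⊕0⊕1⊕0⊕0⊕1⊕0⊕0⊕0 = 0
Codeword b1..b31 = 1001010100011010011110001001000

1001010100011010011110001001000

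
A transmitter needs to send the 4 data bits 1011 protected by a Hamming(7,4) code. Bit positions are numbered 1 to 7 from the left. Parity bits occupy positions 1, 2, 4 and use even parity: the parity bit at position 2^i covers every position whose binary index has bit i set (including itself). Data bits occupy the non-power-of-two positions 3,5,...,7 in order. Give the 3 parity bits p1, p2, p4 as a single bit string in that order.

010

Place data bits at non-power-of-two positions: b3=1, b5=0, b6=1, b7=1.
p1 = XOR of data positions {3,5,7} = 1⊕0⊕1 = 0
p2 = XOR of data positions {3,6,7} = 1⊕1⊕1 = 1
p4 = XOR of data positions {5,6,7} = 0⊕1⊕1 = 0
Parity bits p1,p2,p4 = 010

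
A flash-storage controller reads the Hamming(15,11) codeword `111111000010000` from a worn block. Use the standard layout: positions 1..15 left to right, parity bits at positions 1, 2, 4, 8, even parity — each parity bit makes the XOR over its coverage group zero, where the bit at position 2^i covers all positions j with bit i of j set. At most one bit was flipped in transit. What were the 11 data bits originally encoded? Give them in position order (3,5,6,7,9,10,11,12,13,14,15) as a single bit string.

11100011000

s1: b1⊕b3⊕b5⊕b7⊕b9⊕b11⊕b13⊕b15 = 1⊕1⊕1⊕0⊕0⊕1⊕0⊕0 = 0
s2: b2⊕b3⊕b6⊕b7⊕b10⊕b11⊕b14⊕b15 = 1⊕1⊕1⊕0⊕0⊕1⊕0⊕0 = 0
s4: b4⊕b5⊕b6⊕b7⊕b12⊕b13⊕b14⊕b15 = 1⊕1⊕1⊕0⊕0⊕0⊕0⊕0 = 1
s8: b8⊕b9⊕b10⊕b11⊕b12⊕b13⊕b14⊕b15 = 0⊕0⊕0⊕1⊕0⊕0⊕0⊕0 = 1
Syndrome (s8...s1) = 1100 → position 12.
Flip bit 12: corrected codeword = 111111000011000
Data bits at positions 3,5,6,7,9,10,11,12,13,14,15: 11100011000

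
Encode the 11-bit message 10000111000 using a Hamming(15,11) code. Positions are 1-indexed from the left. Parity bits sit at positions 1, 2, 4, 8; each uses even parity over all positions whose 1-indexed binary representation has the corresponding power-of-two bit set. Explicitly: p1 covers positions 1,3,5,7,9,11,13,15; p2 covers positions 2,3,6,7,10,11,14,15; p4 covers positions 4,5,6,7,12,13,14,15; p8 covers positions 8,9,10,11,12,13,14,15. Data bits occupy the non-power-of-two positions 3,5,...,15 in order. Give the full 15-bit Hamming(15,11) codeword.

011100010111000

Place data bits at non-power-of-two positions: b3=1, b5=0, b6=0, b7=0, b9=0, b10=1, b11=1, b12=1, b13=0, b14=0, b15=0.
p1 = XOR of data positions {3,5,7,9,11,13,15} = 1⊕0⊕0⊕0⊕1⊕0⊕0 = 0
p2 = XOR of data positions {3,6,7,10,11,14,15} = 1⊕0⊕0⊕1⊕1⊕0⊕0 = 1
p4 = XOR of data positions {5,6,7,12,13,14,15} = 0⊕0⊕0⊕1⊕0⊕0⊕0 = 1
p8 = XOR of data positions {9,10,11,12,13,14,15} = 0⊕1⊕1⊕1⊕0⊕0⊕0 = 1
Codeword b1..b15 = 011100010111000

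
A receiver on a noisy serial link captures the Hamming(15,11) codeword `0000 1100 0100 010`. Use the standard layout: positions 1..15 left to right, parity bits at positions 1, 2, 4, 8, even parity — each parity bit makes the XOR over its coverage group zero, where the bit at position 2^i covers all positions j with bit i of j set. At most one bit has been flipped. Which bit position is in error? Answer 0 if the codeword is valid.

7

s1: b1⊕b3⊕b5⊕b7⊕b9⊕b11⊕b13⊕b15 = 0⊕0⊕1⊕0⊕0⊕0⊕0⊕0 = 1
s2: b2⊕b3⊕b6⊕b7⊕b10⊕b11⊕b14⊕b15 = 0⊕0⊕1⊕0⊕1⊕0⊕1⊕0 = 1
s4: b4⊕b5⊕b6⊕b7⊕b12⊕b13⊕b14⊕b15 = 0⊕1⊕1⊕0⊕0⊕0⊕1⊕0 = 1
s8: b8⊕b9⊕b10⊕b11⊕b12⊕b13⊕b14⊕b15 = 0⊕0⊕1⊕0⊕0⊕0⊕1⊕0 = 0
Syndrome (s8...s1) = 0111 → position 7.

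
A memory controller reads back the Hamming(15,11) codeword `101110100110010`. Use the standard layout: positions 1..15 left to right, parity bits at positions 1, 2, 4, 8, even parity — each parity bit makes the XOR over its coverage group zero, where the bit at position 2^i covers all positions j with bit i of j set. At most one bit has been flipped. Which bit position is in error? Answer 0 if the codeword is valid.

s1: b1⊕b3⊕b5⊕b7⊕b9⊕b11⊕b13⊕b15 = 1⊕1⊕1⊕1⊕0⊕1⊕0⊕0 = 1
s2: b2⊕b3⊕b6⊕b7⊕b10⊕b11⊕b14⊕b15 = 0⊕1⊕0⊕1⊕1⊕1⊕1⊕0 = 1
s4: b4⊕b5⊕b6⊕b7⊕b12⊕b13⊕b14⊕b15 = 1⊕1⊕0⊕1⊕0⊕0⊕1⊕0 = 0
s8: b8⊕b9⊕b10⊕b11⊕b12⊕b13⊕b14⊕b15 = 0⊕0⊕1⊕1⊕0⊕0⊕1⊕0 = 1
Syndrome (s8...s1) = 1011 → position 11.

11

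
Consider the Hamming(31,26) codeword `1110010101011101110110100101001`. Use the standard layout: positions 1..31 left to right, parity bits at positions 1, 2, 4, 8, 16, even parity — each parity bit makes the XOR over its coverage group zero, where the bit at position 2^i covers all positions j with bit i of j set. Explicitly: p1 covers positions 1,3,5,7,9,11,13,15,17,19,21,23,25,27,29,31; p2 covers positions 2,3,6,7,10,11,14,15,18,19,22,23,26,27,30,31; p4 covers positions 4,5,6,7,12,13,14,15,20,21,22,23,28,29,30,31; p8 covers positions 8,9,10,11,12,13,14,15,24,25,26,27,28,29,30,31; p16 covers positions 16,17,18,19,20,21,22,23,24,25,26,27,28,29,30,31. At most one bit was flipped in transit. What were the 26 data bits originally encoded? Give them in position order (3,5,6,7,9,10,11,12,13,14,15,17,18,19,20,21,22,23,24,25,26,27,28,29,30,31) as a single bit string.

s1: b1⊕b3⊕b5⊕b7⊕b9⊕b11⊕b13⊕b15⊕b17⊕b19⊕b21⊕b23⊕b25⊕b27⊕b29⊕b31 = 1⊕1⊕0⊕0⊕0⊕0⊕1⊕0⊕1⊕0⊕1⊕1⊕0⊕0⊕0⊕1 = 1
s2: b2⊕b3⊕b6⊕b7⊕b10⊕b11⊕b14⊕b15⊕b18⊕b19⊕b22⊕b23⊕b26⊕b27⊕b30⊕b31 = 1⊕1⊕1⊕0⊕1⊕0⊕1⊕0⊕1⊕0⊕0⊕1⊕1⊕0⊕0⊕1 = 1
s4: b4⊕b5⊕b6⊕b7⊕b12⊕b13⊕b14⊕b15⊕b20⊕b21⊕b22⊕b23⊕b28⊕b29⊕b30⊕b31 = 0⊕0⊕1⊕0⊕1⊕1⊕1⊕0⊕1⊕1⊕0⊕1⊕1⊕0⊕0⊕1 = 1
s8: b8⊕b9⊕b10⊕b11⊕b12⊕b13⊕b14⊕b15⊕b24⊕b25⊕b26⊕b27⊕b28⊕b29⊕b30⊕b31 = 1⊕0⊕1⊕0⊕1⊕1⊕1⊕0⊕0⊕0⊕1⊕0⊕1⊕0⊕0⊕1 = 0
s16: b16⊕b17⊕b18⊕b19⊕b20⊕b21⊕b22⊕b23⊕b24⊕b25⊕b26⊕b27⊕b28⊕b29⊕b30⊕b31 = 1⊕1⊕1⊕0⊕1⊕1⊕0⊕1⊕0⊕0⊕1⊕0⊕1⊕0⊕0⊕1 = 1
Syndrome (s16...s1) = 10111 → position 23.
Flip bit 23: corrected codeword = 1110010101011101110110000101001
Data bits at positions 3,5,6,7,9,10,11,12,13,14,15,17,18,19,20,21,22,23,24,25,26,27,28,29,30,31: 10100101110110110000101001

10100101110110110000101001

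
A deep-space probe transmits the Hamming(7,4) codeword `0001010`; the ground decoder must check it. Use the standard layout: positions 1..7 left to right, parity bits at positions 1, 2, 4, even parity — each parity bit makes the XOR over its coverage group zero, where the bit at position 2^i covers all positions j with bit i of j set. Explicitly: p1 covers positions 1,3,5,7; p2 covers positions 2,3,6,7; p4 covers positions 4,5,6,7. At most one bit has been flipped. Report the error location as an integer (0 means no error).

s1: b1⊕b3⊕b5⊕b7 = 0⊕0⊕0⊕0 = 0
s2: b2⊕b3⊕b6⊕b7 = 0⊕0⊕1⊕0 = 1
s4: b4⊕b5⊕b6⊕b7 = 1⊕0⊕1⊕0 = 0
Syndrome (s4...s1) = 010 → position 2.

2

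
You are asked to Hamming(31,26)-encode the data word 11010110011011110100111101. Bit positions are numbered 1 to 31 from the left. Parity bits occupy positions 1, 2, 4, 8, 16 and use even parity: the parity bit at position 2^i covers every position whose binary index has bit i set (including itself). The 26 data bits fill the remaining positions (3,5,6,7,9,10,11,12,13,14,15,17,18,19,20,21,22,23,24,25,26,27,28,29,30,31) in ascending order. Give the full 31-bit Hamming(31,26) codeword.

Place data bits at non-power-of-two positions: b3=1, b5=1, b6=0, b7=1, b9=0, b10=1, b11=1, b12=0, b13=0, b14=1, b15=1, b17=0, b18=1, b19=1, b20=1, b21=1, b22=0, b23=1, b24=0, b25=0, b26=1, b27=1, b28=1, b29=1, b30=0, b31=1.
p1 = XOR of data positions {3,5,7,9,11,13,15,17,19,21,23,25,27,29,31} = 1⊕1⊕1⊕0⊕1⊕0⊕1⊕0⊕1⊕1⊕1⊕0⊕1⊕1⊕1 = 1
p2 = XOR of data positions {3,6,7,10,11,14,15,18,19,22,23,26,27,30,31} = 1⊕0⊕1⊕1⊕1⊕1⊕1⊕1⊕1⊕0⊕1⊕1⊕1⊕0⊕1 = 0
p4 = XOR of data positions {5,6,7,12,13,14,15,20,21,22,23,28,29,30,31} = 1⊕0⊕1⊕0⊕0⊕1⊕1⊕1⊕1⊕0⊕1⊕1⊕1⊕0⊕1 = 0
p8 = XOR of data positions {9,10,11,12,13,14,15,24,25,26,27,28,29,30,31} = 0⊕1⊕1⊕0⊕0⊕1⊕1⊕0⊕0⊕1⊕1⊕1⊕1⊕0⊕1 = 1
p16 = XOR of data positions {17,18,19,20,21,22,23,24,25,26,27,28,29,30,31} = 0⊕1⊕1⊕1⊕1⊕0⊕1⊕0⊕0⊕1⊕1⊕1⊕1⊕0⊕1 = 0
Codeword b1..b31 = 1010101101100110011110100111101

1010101101100110011110100111101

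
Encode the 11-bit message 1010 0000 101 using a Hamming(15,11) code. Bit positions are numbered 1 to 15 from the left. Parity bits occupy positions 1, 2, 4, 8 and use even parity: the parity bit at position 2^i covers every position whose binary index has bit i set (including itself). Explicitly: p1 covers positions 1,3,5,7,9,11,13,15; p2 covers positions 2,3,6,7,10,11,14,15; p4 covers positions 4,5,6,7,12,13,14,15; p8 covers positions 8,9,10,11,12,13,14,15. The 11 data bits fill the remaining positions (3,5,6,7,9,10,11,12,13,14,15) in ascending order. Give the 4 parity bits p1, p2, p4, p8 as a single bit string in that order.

1110

Place data bits at non-power-of-two positions: b3=1, b5=0, b6=1, b7=0, b9=0, b10=0, b11=0, b12=0, b13=1, b14=0, b15=1.
p1 = XOR of data positions {3,5,7,9,11,13,15} = 1⊕0⊕0⊕0⊕0⊕1⊕1 = 1
p2 = XOR of data positions {3,6,7,10,11,14,15} = 1⊕1⊕0⊕0⊕0⊕0⊕1 = 1
p4 = XOR of data positions {5,6,7,12,13,14,15} = 0⊕1⊕0⊕0⊕1⊕0⊕1 = 1
p8 = XOR of data positions {9,10,11,12,13,14,15} = 0⊕0⊕0⊕0⊕1⊕0⊕1 = 0
Parity bits p1,p2,p4,p8 = 1110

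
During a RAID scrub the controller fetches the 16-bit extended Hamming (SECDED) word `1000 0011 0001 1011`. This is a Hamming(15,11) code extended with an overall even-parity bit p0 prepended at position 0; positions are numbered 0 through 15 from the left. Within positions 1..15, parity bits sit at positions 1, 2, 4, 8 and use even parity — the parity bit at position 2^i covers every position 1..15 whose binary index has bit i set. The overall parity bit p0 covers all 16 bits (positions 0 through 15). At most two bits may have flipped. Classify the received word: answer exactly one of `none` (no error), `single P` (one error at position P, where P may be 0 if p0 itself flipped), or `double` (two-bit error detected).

single 7

s1: b1⊕b3⊕b5⊕b7⊕b9⊕b11⊕b13⊕b15 = 0⊕0⊕0⊕1⊕0⊕1⊕0⊕1 = 1
s2: b2⊕b3⊕b6⊕b7⊕b10⊕b11⊕b14⊕b15 = 0⊕0⊕1⊕1⊕0⊕1⊕1⊕1 = 1
s4: b4⊕b5⊕b6⊕b7⊕b12⊕b13⊕b14⊕b15 = 0⊕0⊕1⊕1⊕1⊕0⊕1⊕1 = 1
s8: b8⊕b9⊕b10⊕b11⊕b12⊕b13⊕b14⊕b15 = 0⊕0⊕0⊕1⊕1⊕0⊕1⊕1 = 0
Syndrome (s8...s1) = 0111 → position 7.
Overall parity (XOR of all 16 bits, including p0): 1⊕0⊕0⊕0⊕0⊕0⊕1⊕1⊕0⊕0⊕0⊕1⊕1⊕0⊕1⊕1 = 1
Overall=1, syndrome position=7 → single-bit error at position 7.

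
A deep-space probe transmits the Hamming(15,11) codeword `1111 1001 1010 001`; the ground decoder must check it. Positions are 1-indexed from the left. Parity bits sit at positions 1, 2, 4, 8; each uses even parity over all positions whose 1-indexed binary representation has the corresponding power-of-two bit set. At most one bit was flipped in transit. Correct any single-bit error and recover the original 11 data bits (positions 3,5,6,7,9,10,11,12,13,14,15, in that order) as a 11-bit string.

s1: b1⊕b3⊕b5⊕b7⊕b9⊕b11⊕b13⊕b15 = 1⊕1⊕1⊕0⊕1⊕1⊕0⊕1 = 0
s2: b2⊕b3⊕b6⊕b7⊕b10⊕b11⊕b14⊕b15 = 1⊕1⊕0⊕0⊕0⊕1⊕0⊕1 = 0
s4: b4⊕b5⊕b6⊕b7⊕b12⊕b13⊕b14⊕b15 = 1⊕1⊕0⊕0⊕0⊕0⊕0⊕1 = 1
s8: b8⊕b9⊕b10⊕b11⊕b12⊕b13⊕b14⊕b15 = 1⊕1⊕0⊕1⊕0⊕0⊕0⊕1 = 0
Syndrome (s8...s1) = 0100 → position 4.
Flip bit 4: corrected codeword = 111010011010001
Data bits at positions 3,5,6,7,9,10,11,12,13,14,15: 11001010001

11001010001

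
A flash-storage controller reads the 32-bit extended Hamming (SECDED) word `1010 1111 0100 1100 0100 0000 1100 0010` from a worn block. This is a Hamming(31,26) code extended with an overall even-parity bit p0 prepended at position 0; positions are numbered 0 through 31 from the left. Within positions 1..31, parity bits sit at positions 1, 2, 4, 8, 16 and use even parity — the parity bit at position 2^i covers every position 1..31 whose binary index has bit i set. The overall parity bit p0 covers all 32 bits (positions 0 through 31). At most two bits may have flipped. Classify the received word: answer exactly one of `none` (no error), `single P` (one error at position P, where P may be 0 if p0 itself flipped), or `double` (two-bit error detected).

single 4

s1: b1⊕b3⊕b5⊕b7⊕b9⊕b11⊕b13⊕b15⊕b17⊕b19⊕b21⊕b23⊕b25⊕b27⊕b29⊕b31 = 0⊕0⊕1⊕1⊕1⊕0⊕1⊕0⊕1⊕0⊕0⊕0⊕1⊕0⊕0⊕0 = 0
s2: b2⊕b3⊕b6⊕b7⊕b10⊕b11⊕b14⊕b15⊕b18⊕b19⊕b22⊕b23⊕b26⊕b27⊕b30⊕b31 = 1⊕0⊕1⊕1⊕0⊕0⊕0⊕0⊕0⊕0⊕0⊕0⊕0⊕0⊕1⊕0 = 0
s4: b4⊕b5⊕b6⊕b7⊕b12⊕b13⊕b14⊕b15⊕b20⊕b21⊕b22⊕b23⊕b28⊕b29⊕b30⊕b31 = 1⊕1⊕1⊕1⊕1⊕1⊕0⊕0⊕0⊕0⊕0⊕0⊕0⊕0⊕1⊕0 = 1
s8: b8⊕b9⊕b10⊕b11⊕b12⊕b13⊕b14⊕b15⊕b24⊕b25⊕b26⊕b27⊕b28⊕b29⊕b30⊕b31 = 0⊕1⊕0⊕0⊕1⊕1⊕0⊕0⊕1⊕1⊕0⊕0⊕0⊕0⊕1⊕0 = 0
s16: b16⊕b17⊕b18⊕b19⊕b20⊕b21⊕b22⊕b23⊕b24⊕b25⊕b26⊕b27⊕b28⊕b29⊕b30⊕b31 = 0⊕1⊕0⊕0⊕0⊕0⊕0⊕0⊕1⊕1⊕0⊕0⊕0⊕0⊕1⊕0 = 0
Syndrome (s16...s1) = 00100 → position 4.
Overall parity (XOR of all 32 bits, including p0): 1⊕0⊕1⊕0⊕1⊕1⊕1⊕1⊕0⊕1⊕0⊕0⊕1⊕1⊕0⊕0⊕0⊕1⊕0⊕0⊕0⊕0⊕0⊕0⊕1⊕1⊕0⊕0⊕0⊕0⊕1⊕0 = 1
Overall=1, syndrome position=4 → single-bit error at position 4.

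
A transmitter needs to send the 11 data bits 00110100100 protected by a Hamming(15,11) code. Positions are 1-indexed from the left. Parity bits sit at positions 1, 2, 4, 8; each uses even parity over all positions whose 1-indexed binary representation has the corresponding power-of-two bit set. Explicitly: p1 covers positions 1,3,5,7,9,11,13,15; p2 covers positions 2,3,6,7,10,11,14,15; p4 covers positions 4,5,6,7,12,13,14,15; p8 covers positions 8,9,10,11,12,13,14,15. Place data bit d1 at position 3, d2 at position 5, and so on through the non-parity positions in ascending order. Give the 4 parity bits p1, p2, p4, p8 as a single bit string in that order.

Place data bits at non-power-of-two positions: b3=0, b5=0, b6=1, b7=1, b9=0, b10=1, b11=0, b12=0, b13=1, b14=0, b15=0.
p1 = XOR of data positions {3,5,7,9,11,13,15} = 0⊕0⊕1⊕0⊕0⊕1⊕0 = 0
p2 = XOR of data positions {3,6,7,10,11,14,15} = 0⊕1⊕1⊕1⊕0⊕0⊕0 = 1
p4 = XOR of data positions {5,6,7,12,13,14,15} = 0⊕1⊕1⊕0⊕1⊕0⊕0 = 1
p8 = XOR of data positions {9,10,11,12,13,14,15} = 0⊕1⊕0⊕0⊕1⊕0⊕0 = 0
Parity bits p1,p2,p4,p8 = 0110

0110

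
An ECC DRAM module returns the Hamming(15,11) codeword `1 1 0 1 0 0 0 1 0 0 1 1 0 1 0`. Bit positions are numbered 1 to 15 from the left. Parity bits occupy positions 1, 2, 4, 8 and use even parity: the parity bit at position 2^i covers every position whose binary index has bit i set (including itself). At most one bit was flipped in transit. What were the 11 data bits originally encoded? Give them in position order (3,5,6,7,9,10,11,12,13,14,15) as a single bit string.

00100011010

s1: b1⊕b3⊕b5⊕b7⊕b9⊕b11⊕b13⊕b15 = 1⊕0⊕0⊕0⊕0⊕1⊕0⊕0 = 0
s2: b2⊕b3⊕b6⊕b7⊕b10⊕b11⊕b14⊕b15 = 1⊕0⊕0⊕0⊕0⊕1⊕1⊕0 = 1
s4: b4⊕b5⊕b6⊕b7⊕b12⊕b13⊕b14⊕b15 = 1⊕0⊕0⊕0⊕1⊕0⊕1⊕0 = 1
s8: b8⊕b9⊕b10⊕b11⊕b12⊕b13⊕b14⊕b15 = 1⊕0⊕0⊕1⊕1⊕0⊕1⊕0 = 0
Syndrome (s8...s1) = 0110 → position 6.
Flip bit 6: corrected codeword = 110101010011010
Data bits at positions 3,5,6,7,9,10,11,12,13,14,15: 00100011010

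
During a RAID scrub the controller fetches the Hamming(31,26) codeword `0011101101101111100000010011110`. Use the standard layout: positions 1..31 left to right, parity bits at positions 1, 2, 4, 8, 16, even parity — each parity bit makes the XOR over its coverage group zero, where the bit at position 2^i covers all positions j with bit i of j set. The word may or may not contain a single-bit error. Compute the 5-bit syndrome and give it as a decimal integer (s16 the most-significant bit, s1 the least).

s1: b1⊕b3⊕b5⊕b7⊕b9⊕b11⊕b13⊕b15⊕b17⊕b19⊕b21⊕b23⊕b25⊕b27⊕b29⊕b31 = 0⊕1⊕1⊕1⊕0⊕1⊕1⊕1⊕1⊕0⊕0⊕0⊕0⊕1⊕1⊕0 = 1
s2: b2⊕b3⊕b6⊕b7⊕b10⊕b11⊕b14⊕b15⊕b18⊕b19⊕b22⊕b23⊕b26⊕b27⊕b30⊕b31 = 0⊕1⊕0⊕1⊕1⊕1⊕1⊕1⊕0⊕0⊕0⊕0⊕0⊕1⊕1⊕0 = 0
s4: b4⊕b5⊕b6⊕b7⊕b12⊕b13⊕b14⊕b15⊕b20⊕b21⊕b22⊕b23⊕b28⊕b29⊕b30⊕b31 = 1⊕1⊕0⊕1⊕0⊕1⊕1⊕1⊕0⊕0⊕0⊕0⊕1⊕1⊕1⊕0 = 1
s8: b8⊕b9⊕b10⊕b11⊕b12⊕b13⊕b14⊕b15⊕b24⊕b25⊕b26⊕b27⊕b28⊕b29⊕b30⊕b31 = 1⊕0⊕1⊕1⊕0⊕1⊕1⊕1⊕1⊕0⊕0⊕1⊕1⊕1⊕1⊕0 = 1
s16: b16⊕b17⊕b18⊕b19⊕b20⊕b21⊕b22⊕b23⊕b24⊕b25⊕b26⊕b27⊕b28⊕b29⊕b30⊕b31 = 1⊕1⊕0⊕0⊕0⊕0⊕0⊕0⊕1⊕0⊕0⊕1⊕1⊕1⊕1⊕0 = 1
Syndrome (s16...s1) = 11101 → position 29.

29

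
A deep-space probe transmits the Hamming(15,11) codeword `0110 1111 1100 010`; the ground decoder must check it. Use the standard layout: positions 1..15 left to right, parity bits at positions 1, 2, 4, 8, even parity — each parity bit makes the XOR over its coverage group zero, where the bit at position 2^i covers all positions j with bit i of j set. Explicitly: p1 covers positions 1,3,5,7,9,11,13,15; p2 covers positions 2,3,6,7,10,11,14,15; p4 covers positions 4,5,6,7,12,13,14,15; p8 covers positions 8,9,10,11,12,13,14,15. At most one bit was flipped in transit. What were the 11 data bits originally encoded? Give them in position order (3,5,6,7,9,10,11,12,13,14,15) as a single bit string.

s1: b1⊕b3⊕b5⊕b7⊕b9⊕b11⊕b13⊕b15 = 0⊕1⊕1⊕1⊕1⊕0⊕0⊕0 = 0
s2: b2⊕b3⊕b6⊕b7⊕b10⊕b11⊕b14⊕b15 = 1⊕1⊕1⊕1⊕1⊕0⊕1⊕0 = 0
s4: b4⊕b5⊕b6⊕b7⊕b12⊕b13⊕b14⊕b15 = 0⊕1⊕1⊕1⊕0⊕0⊕1⊕0 = 0
s8: b8⊕b9⊕b10⊕b11⊕b12⊕b13⊕b14⊕b15 = 1⊕1⊕1⊕0⊕0⊕0⊕1⊕0 = 0
Syndrome (s8...s1) = 0000 → position 0 (no error).
No correction needed.
Data bits at positions 3,5,6,7,9,10,11,12,13,14,15: 11111100010

11111100010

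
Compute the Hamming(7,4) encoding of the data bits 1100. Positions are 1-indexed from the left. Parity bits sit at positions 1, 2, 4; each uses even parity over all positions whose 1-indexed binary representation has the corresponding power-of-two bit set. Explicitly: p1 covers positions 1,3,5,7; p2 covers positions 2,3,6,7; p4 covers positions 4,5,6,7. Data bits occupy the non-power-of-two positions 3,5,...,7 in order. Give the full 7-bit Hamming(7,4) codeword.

Place data bits at non-power-of-two positions: b3=1, b5=1, b6=0, b7=0.
p1 = XOR of data positions {3,5,7} = 1⊕1⊕0 = 0
p2 = XOR of data positions {3,6,7} = 1⊕0⊕0 = 1
p4 = XOR of data positions {5,6,7} = 1⊕0⊕0 = 1
Codeword b1..b7 = 0111100

0111100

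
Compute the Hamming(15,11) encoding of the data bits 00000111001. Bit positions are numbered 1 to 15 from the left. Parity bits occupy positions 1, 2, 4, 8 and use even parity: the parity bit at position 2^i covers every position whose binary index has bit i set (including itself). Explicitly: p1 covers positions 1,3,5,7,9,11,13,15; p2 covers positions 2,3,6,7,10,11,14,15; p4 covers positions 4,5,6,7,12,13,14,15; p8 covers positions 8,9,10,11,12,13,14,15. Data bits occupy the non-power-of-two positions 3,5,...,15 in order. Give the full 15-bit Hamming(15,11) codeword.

010000000111001

Place data bits at non-power-of-two positions: b3=0, b5=0, b6=0, b7=0, b9=0, b10=1, b11=1, b12=1, b13=0, b14=0, b15=1.
p1 = XOR of data positions {3,5,7,9,11,13,15} = 0⊕0⊕0⊕0⊕1⊕0⊕1 = 0
p2 = XOR of data positions {3,6,7,10,11,14,15} = 0⊕0⊕0⊕1⊕1⊕0⊕1 = 1
p4 = XOR of data positions {5,6,7,12,13,14,15} = 0⊕0⊕0⊕1⊕0⊕0⊕1 = 0
p8 = XOR of data positions {9,10,11,12,13,14,15} = 0⊕1⊕1⊕1⊕0⊕0⊕1 = 0
Codeword b1..b15 = 010000000111001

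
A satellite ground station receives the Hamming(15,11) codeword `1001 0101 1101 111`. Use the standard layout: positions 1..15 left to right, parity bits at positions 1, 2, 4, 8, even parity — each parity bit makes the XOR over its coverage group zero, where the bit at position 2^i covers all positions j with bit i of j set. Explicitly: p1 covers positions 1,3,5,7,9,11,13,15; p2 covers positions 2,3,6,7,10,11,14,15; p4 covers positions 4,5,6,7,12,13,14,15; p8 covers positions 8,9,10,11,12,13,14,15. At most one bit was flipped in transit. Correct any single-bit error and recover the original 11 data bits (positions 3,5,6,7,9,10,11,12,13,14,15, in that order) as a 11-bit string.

s1: b1⊕b3⊕b5⊕b7⊕b9⊕b11⊕b13⊕b15 = 1⊕0⊕0⊕0⊕1⊕0⊕1⊕1 = 0
s2: b2⊕b3⊕b6⊕b7⊕b10⊕b11⊕b14⊕b15 = 0⊕0⊕1⊕0⊕1⊕0⊕1⊕1 = 0
s4: b4⊕b5⊕b6⊕b7⊕b12⊕b13⊕b14⊕b15 = 1⊕0⊕1⊕0⊕1⊕1⊕1⊕1 = 0
s8: b8⊕b9⊕b10⊕b11⊕b12⊕b13⊕b14⊕b15 = 1⊕1⊕1⊕0⊕1⊕1⊕1⊕1 = 1
Syndrome (s8...s1) = 1000 → position 8.
Flip bit 8: corrected codeword = 100101001101111
Data bits at positions 3,5,6,7,9,10,11,12,13,14,15: 00101101111

00101101111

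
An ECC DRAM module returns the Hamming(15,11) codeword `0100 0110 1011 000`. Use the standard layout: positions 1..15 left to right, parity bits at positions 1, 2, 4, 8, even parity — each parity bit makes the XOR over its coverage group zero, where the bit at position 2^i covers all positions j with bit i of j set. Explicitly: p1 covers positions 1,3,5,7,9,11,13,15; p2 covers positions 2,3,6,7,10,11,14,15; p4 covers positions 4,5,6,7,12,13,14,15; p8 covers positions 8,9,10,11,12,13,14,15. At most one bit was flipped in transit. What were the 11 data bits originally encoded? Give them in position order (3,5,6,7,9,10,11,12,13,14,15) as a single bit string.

s1: b1⊕b3⊕b5⊕b7⊕b9⊕b11⊕b13⊕b15 = 0⊕0⊕0⊕1⊕1⊕1⊕0⊕0 = 1
s2: b2⊕b3⊕b6⊕b7⊕b10⊕b11⊕b14⊕b15 = 1⊕0⊕1⊕1⊕0⊕1⊕0⊕0 = 0
s4: b4⊕b5⊕b6⊕b7⊕b12⊕b13⊕b14⊕b15 = 0⊕0⊕1⊕1⊕1⊕0⊕0⊕0 = 1
s8: b8⊕b9⊕b10⊕b11⊕b12⊕b13⊕b14⊕b15 = 0⊕1⊕0⊕1⊕1⊕0⊕0⊕0 = 1
Syndrome (s8...s1) = 1101 → position 13.
Flip bit 13: corrected codeword = 010001101011100
Data bits at positions 3,5,6,7,9,10,11,12,13,14,15: 00111011100

00111011100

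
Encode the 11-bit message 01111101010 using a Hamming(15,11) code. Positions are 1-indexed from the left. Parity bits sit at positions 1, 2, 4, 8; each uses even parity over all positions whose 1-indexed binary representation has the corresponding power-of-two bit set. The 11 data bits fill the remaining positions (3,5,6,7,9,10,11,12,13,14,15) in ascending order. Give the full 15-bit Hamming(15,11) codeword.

Place data bits at non-power-of-two positions: b3=0, b5=1, b6=1, b7=1, b9=1, b10=1, b11=0, b12=1, b13=0, b14=1, b15=0.
p1 = XOR of data positions {3,5,7,9,11,13,15} = 0⊕1⊕1⊕1⊕0⊕0⊕0 = 1
p2 = XOR of data positions {3,6,7,10,11,14,15} = 0⊕1⊕1⊕1⊕0⊕1⊕0 = 0
p4 = XOR of data positions {5,6,7,12,13,14,15} = 1⊕1⊕1⊕1⊕0⊕1⊕0 = 1
p8 = XOR of data positions {9,10,11,12,13,14,15} = 1⊕1⊕0⊕1⊕0⊕1⊕0 = 0
Codeword b1..b15 = 100111101101010

100111101101010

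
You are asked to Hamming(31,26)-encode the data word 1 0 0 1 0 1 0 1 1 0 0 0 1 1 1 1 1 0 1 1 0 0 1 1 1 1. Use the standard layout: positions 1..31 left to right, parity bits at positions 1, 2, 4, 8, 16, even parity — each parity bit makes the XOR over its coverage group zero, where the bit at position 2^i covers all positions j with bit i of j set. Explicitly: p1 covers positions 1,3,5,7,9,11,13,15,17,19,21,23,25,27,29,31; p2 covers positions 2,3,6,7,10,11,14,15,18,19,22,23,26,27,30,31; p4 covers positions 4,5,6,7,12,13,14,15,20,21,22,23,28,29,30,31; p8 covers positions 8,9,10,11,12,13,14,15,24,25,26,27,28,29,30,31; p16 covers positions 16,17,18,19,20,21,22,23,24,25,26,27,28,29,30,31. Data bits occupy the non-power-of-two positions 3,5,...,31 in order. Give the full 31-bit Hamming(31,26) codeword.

Place data bits at non-power-of-two positions: b3=1, b5=0, b6=0, b7=1, b9=0, b10=1, b11=0, b12=1, b13=1, b14=0, b15=0, b17=0, b18=1, b19=1, b20=1, b21=1, b22=1, b23=0, b24=1, b25=1, b26=0, b27=0, b28=1, b29=1, b30=1, b31=1.
p1 = XOR of data positions {3,5,7,9,11,13,15,17,19,21,23,25,27,29,31} = 1⊕0⊕1⊕0⊕0⊕1⊕0⊕0⊕1⊕1⊕0⊕1⊕0⊕1⊕1 = 0
p2 = XOR of data positions {3,6,7,10,11,14,15,18,19,22,23,26,27,30,31} = 1⊕0⊕1⊕1⊕0⊕0⊕0⊕1⊕1⊕1⊕0⊕0⊕0⊕1⊕1 = 0
p4 = XOR of data positions {5,6,7,12,13,14,15,20,21,22,23,28,29,30,31} = 0⊕0⊕1⊕1⊕1⊕0⊕0⊕1⊕1⊕1⊕0⊕1⊕1⊕1⊕1 = 0
p8 = XOR of data positions {9,10,11,12,13,14,15,24,25,26,27,28,29,30,31} = 0⊕1⊕0⊕1⊕1⊕0⊕0⊕1⊕1⊕0⊕0⊕1⊕1⊕1⊕1 = 1
p16 = XOR of data positions {17,18,19,20,21,22,23,24,25,26,27,28,29,30,31} = 0⊕1⊕1⊕1⊕1⊕1⊕0⊕1⊕1⊕0⊕0⊕1⊕1⊕1⊕1 = 1
Codeword b1..b31 = 0010001101011001011111011001111

0010001101011001011111011001111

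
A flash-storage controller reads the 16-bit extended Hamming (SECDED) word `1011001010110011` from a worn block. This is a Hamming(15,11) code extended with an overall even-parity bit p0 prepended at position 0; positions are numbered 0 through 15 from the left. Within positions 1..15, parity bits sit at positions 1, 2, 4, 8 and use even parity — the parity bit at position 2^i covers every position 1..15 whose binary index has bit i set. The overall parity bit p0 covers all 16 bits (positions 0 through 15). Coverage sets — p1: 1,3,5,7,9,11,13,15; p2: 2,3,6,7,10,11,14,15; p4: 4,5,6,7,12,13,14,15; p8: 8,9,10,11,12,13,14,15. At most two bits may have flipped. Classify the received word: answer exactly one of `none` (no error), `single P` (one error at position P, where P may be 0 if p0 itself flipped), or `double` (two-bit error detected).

s1: b1⊕b3⊕b5⊕b7⊕b9⊕b11⊕b13⊕b15 = 0⊕1⊕0⊕0⊕0⊕1⊕0⊕1 = 1
s2: b2⊕b3⊕b6⊕b7⊕b10⊕b11⊕b14⊕b15 = 1⊕1⊕1⊕0⊕1⊕1⊕1⊕1 = 1
s4: b4⊕b5⊕b6⊕b7⊕b12⊕b13⊕b14⊕b15 = 0⊕0⊕1⊕0⊕0⊕0⊕1⊕1 = 1
s8: b8⊕b9⊕b10⊕b11⊕b12⊕b13⊕b14⊕b15 = 1⊕0⊕1⊕1⊕0⊕0⊕1⊕1 = 1
Syndrome (s8...s1) = 1111 → position 15.
Overall parity (XOR of all 16 bits, including p0): 1⊕0⊕1⊕1⊕0⊕0⊕1⊕0⊕1⊕0⊕1⊕1⊕0⊕0⊕1⊕1 = 1
Overall=1, syndrome position=15 → single-bit error at position 15.

single 15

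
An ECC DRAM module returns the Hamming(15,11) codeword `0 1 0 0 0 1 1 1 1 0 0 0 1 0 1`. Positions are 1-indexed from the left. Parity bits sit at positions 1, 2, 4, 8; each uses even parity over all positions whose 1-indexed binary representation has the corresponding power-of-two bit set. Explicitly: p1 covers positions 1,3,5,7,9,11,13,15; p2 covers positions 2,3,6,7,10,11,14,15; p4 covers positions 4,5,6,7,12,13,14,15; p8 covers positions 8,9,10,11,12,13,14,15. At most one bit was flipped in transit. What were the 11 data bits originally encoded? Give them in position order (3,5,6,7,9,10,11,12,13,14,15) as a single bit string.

s1: b1⊕b3⊕b5⊕b7⊕b9⊕b11⊕b13⊕b15 = 0⊕0⊕0⊕1⊕1⊕0⊕1⊕1 = 0
s2: b2⊕b3⊕b6⊕b7⊕b10⊕b11⊕b14⊕b15 = 1⊕0⊕1⊕1⊕0⊕0⊕0⊕1 = 0
s4: b4⊕b5⊕b6⊕b7⊕b12⊕b13⊕b14⊕b15 = 0⊕0⊕1⊕1⊕0⊕1⊕0⊕1 = 0
s8: b8⊕b9⊕b10⊕b11⊕b12⊕b13⊕b14⊕b15 = 1⊕1⊕0⊕0⊕0⊕1⊕0⊕1 = 0
Syndrome (s8...s1) = 0000 → position 0 (no error).
No correction needed.
Data bits at positions 3,5,6,7,9,10,11,12,13,14,15: 00111000101

00111000101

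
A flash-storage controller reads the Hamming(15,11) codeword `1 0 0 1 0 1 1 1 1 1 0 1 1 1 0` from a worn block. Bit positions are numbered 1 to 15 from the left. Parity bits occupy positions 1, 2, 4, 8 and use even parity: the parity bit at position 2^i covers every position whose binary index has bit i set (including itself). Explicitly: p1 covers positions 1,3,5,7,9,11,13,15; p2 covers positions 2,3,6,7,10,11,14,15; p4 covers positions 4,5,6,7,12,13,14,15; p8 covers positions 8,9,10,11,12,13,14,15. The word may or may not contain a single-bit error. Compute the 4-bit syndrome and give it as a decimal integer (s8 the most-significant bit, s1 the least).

0

s1: b1⊕b3⊕b5⊕b7⊕b9⊕b11⊕b13⊕b15 = 1⊕0⊕0⊕1⊕1⊕0⊕1⊕0 = 0
s2: b2⊕b3⊕b6⊕b7⊕b10⊕b11⊕b14⊕b15 = 0⊕0⊕1⊕1⊕1⊕0⊕1⊕0 = 0
s4: b4⊕b5⊕b6⊕b7⊕b12⊕b13⊕b14⊕b15 = 1⊕0⊕1⊕1⊕1⊕1⊕1⊕0 = 0
s8: b8⊕b9⊕b10⊕b11⊕b12⊕b13⊕b14⊕b15 = 1⊕1⊕1⊕0⊕1⊕1⊕1⊕0 = 0
Syndrome (s8...s1) = 0000 → position 0 (no error).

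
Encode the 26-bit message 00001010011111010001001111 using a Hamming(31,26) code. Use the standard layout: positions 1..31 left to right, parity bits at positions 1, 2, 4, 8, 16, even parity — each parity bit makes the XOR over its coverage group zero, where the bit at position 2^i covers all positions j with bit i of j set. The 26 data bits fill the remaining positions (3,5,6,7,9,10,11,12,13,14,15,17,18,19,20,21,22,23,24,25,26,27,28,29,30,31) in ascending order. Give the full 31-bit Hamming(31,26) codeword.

Place data bits at non-power-of-two positions: b3=0, b5=0, b6=0, b7=0, b9=1, b10=0, b11=1, b12=0, b13=0, b14=1, b15=1, b17=1, b18=1, b19=1, b20=0, b21=1, b22=0, b23=0, b24=0, b25=1, b26=0, b27=0, b28=1, b29=1, b30=1, b31=1.
p1 = XOR of data positions {3,5,7,9,11,13,15,17,19,21,23,25,27,29,31} = 0⊕0⊕0⊕1⊕1⊕0⊕1⊕1⊕1⊕1⊕0⊕1⊕0⊕1⊕1 = 1
p2 = XOR of data positions {3,6,7,10,11,14,15,18,19,22,23,26,27,30,31} = 0⊕0⊕0⊕0⊕1⊕1⊕1⊕1⊕1⊕0⊕0⊕0⊕0⊕1⊕1 = 1
p4 = XOR of data positions {5,6,7,12,13,14,15,20,21,22,23,28,29,30,31} = 0⊕0⊕0⊕0⊕0⊕1⊕1⊕0⊕1⊕0⊕0⊕1⊕1⊕1⊕1 = 1
p8 = XOR of data positions {9,10,11,12,13,14,15,24,25,26,27,28,29,30,31} = 1⊕0⊕1⊕0⊕0⊕1⊕1⊕0⊕1⊕0⊕0⊕1⊕1⊕1⊕1 = 1
p16 = XOR of data positions {17,18,19,20,21,22,23,24,25,26,27,28,29,30,31} = 1⊕1⊕1⊕0⊕1⊕0⊕0⊕0⊕1⊕0⊕0⊕1⊕1⊕1⊕1 = 1
Codeword b1..b31 = 1101000110100111111010001001111

1101000110100111111010001001111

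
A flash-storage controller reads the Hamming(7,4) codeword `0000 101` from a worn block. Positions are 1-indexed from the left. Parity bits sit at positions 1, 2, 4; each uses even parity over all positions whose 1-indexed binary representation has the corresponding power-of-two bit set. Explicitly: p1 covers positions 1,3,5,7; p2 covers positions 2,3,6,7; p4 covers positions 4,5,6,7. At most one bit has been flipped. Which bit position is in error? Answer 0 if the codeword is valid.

s1: b1⊕b3⊕b5⊕b7 = 0⊕0⊕1⊕1 = 0
s2: b2⊕b3⊕b6⊕b7 = 0⊕0⊕0⊕1 = 1
s4: b4⊕b5⊕b6⊕b7 = 0⊕1⊕0⊕1 = 0
Syndrome (s4...s1) = 010 → position 2.

2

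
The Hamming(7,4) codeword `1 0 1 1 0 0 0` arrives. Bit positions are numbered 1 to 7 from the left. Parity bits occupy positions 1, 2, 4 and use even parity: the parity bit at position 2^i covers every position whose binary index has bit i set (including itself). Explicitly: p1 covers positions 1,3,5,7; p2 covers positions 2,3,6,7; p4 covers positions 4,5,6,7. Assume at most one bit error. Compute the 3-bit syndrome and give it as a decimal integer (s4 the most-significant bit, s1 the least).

s1: b1⊕b3⊕b5⊕b7 = 1⊕1⊕0⊕0 = 0
s2: b2⊕b3⊕b6⊕b7 = 0⊕1⊕0⊕0 = 1
s4: b4⊕b5⊕b6⊕b7 = 1⊕0⊕0⊕0 = 1
Syndrome (s4...s1) = 110 → position 6.

6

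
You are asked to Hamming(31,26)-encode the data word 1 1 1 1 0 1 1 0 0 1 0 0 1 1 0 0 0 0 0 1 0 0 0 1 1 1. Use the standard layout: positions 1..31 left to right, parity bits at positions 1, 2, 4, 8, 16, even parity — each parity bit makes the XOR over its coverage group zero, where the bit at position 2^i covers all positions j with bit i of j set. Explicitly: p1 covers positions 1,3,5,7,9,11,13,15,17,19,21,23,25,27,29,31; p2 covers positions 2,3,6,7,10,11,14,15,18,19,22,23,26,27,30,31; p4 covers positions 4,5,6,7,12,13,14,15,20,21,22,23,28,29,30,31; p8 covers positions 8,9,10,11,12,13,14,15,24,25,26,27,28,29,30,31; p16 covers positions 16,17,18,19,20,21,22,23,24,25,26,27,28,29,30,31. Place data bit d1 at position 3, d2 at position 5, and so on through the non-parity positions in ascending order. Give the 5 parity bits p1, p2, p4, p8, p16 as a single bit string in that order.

Place data bits at non-power-of-two positions: b3=1, b5=1, b6=1, b7=1, b9=0, b10=1, b11=1, b12=0, b13=0, b14=1, b15=0, b17=0, b18=1, b19=1, b20=0, b21=0, b22=0, b23=0, b24=0, b25=1, b26=0, b27=0, b28=0, b29=1, b30=1, b31=1.
p1 = XOR of data positions {3,5,7,9,11,13,15,17,19,21,23,25,27,29,31} = 1⊕1⊕1⊕0⊕1⊕0⊕0⊕0⊕1⊕0⊕0⊕1⊕0⊕1⊕1 = 0
p2 = XOR of data positions {3,6,7,10,11,14,15,18,19,22,23,26,27,30,31} = 1⊕1⊕1⊕1⊕1⊕1⊕0⊕1⊕1⊕0⊕0⊕0⊕0⊕1⊕1 = 0
p4 = XOR of data positions {5,6,7,12,13,14,15,20,21,22,23,28,29,30,31} = 1⊕1⊕1⊕0⊕0⊕1⊕0⊕0⊕0⊕0⊕0⊕0⊕1⊕1⊕1 = 1
p8 = XOR of data positions {9,10,11,12,13,14,15,24,25,26,27,28,29,30,31} = 0⊕1⊕1⊕0⊕0⊕1⊕0⊕0⊕1⊕0⊕0⊕0⊕1⊕1⊕1 = 1
p16 = XOR of data positions {17,18,19,20,21,22,23,24,25,26,27,28,29,30,31} = 0⊕1⊕1⊕0⊕0⊕0⊕0⊕0⊕1⊕0⊕0⊕0⊕1⊕1⊕1 = 0
Parity bits p1,p2,p4,p8,p16 = 00110

00110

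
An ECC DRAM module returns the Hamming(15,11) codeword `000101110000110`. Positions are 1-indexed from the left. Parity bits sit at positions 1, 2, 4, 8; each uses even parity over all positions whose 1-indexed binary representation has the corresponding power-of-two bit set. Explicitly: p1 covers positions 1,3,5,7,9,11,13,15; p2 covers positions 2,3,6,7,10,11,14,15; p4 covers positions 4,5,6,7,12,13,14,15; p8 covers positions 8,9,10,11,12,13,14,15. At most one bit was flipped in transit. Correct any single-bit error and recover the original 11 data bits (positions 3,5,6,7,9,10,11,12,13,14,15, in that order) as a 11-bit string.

00110000100

s1: b1⊕b3⊕b5⊕b7⊕b9⊕b11⊕b13⊕b15 = 0⊕0⊕0⊕1⊕0⊕0⊕1⊕0 = 0
s2: b2⊕b3⊕b6⊕b7⊕b10⊕b11⊕b14⊕b15 = 0⊕0⊕1⊕1⊕0⊕0⊕1⊕0 = 1
s4: b4⊕b5⊕b6⊕b7⊕b12⊕b13⊕b14⊕b15 = 1⊕0⊕1⊕1⊕0⊕1⊕1⊕0 = 1
s8: b8⊕b9⊕b10⊕b11⊕b12⊕b13⊕b14⊕b15 = 1⊕0⊕0⊕0⊕0⊕1⊕1⊕0 = 1
Syndrome (s8...s1) = 1110 → position 14.
Flip bit 14: corrected codeword = 000101110000100
Data bits at positions 3,5,6,7,9,10,11,12,13,14,15: 00110000100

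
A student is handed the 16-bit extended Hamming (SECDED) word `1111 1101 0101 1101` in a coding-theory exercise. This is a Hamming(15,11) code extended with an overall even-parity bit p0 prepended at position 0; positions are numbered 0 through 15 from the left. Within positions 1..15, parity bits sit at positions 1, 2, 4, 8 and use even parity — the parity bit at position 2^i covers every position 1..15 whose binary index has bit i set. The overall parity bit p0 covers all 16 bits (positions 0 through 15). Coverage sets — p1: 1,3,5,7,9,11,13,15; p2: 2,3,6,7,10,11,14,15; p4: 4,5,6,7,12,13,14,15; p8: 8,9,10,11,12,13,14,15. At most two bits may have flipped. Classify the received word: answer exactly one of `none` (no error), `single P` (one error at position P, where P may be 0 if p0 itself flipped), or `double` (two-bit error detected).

double

s1: b1⊕b3⊕b5⊕b7⊕b9⊕b11⊕b13⊕b15 = 1⊕1⊕1⊕1⊕1⊕1⊕1⊕1 = 0
s2: b2⊕b3⊕b6⊕b7⊕b10⊕b11⊕b14⊕b15 = 1⊕1⊕0⊕1⊕0⊕1⊕0⊕1 = 1
s4: b4⊕b5⊕b6⊕b7⊕b12⊕b13⊕b14⊕b15 = 1⊕1⊕0⊕1⊕1⊕1⊕0⊕1 = 0
s8: b8⊕b9⊕b10⊕b11⊕b12⊕b13⊕b14⊕b15 = 0⊕1⊕0⊕1⊕1⊕1⊕0⊕1 = 1
Syndrome (s8...s1) = 1010 → position 10.
Overall parity (XOR of all 16 bits, including p0): 1⊕1⊕1⊕1⊕1⊕1⊕0⊕1⊕0⊕1⊕0⊕1⊕1⊕1⊕0⊕1 = 0
Overall=0, syndrome position=10 → double-bit error detected (uncorrectable).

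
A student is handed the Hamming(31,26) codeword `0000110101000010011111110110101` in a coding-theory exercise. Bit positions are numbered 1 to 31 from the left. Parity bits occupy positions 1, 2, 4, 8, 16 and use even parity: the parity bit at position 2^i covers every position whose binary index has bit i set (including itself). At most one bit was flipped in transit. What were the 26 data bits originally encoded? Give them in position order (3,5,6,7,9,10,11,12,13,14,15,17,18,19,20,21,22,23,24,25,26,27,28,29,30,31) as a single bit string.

s1: b1⊕b3⊕b5⊕b7⊕b9⊕b11⊕b13⊕b15⊕b17⊕b19⊕b21⊕b23⊕b25⊕b27⊕b29⊕b31 = 0⊕0⊕1⊕0⊕0⊕0⊕0⊕1⊕0⊕1⊕1⊕1⊕0⊕1⊕1⊕1 = 0
s2: b2⊕b3⊕b6⊕b7⊕b10⊕b11⊕b14⊕b15⊕b18⊕b19⊕b22⊕b23⊕b26⊕b27⊕b30⊕b31 = 0⊕0⊕1⊕0⊕1⊕0⊕0⊕1⊕1⊕1⊕1⊕1⊕1⊕1⊕0⊕1 = 0
s4: b4⊕b5⊕b6⊕b7⊕b12⊕b13⊕b14⊕b15⊕b20⊕b21⊕b22⊕b23⊕b28⊕b29⊕b30⊕b31 = 0⊕1⊕1⊕0⊕0⊕0⊕0⊕1⊕1⊕1⊕1⊕1⊕0⊕1⊕0⊕1 = 1
s8: b8⊕b9⊕b10⊕b11⊕b12⊕b13⊕b14⊕b15⊕b24⊕b25⊕b26⊕b27⊕b28⊕b29⊕b30⊕b31 = 1⊕0⊕1⊕0⊕0⊕0⊕0⊕1⊕1⊕0⊕1⊕1⊕0⊕1⊕0⊕1 = 0
s16: b16⊕b17⊕b18⊕b19⊕b20⊕b21⊕b22⊕b23⊕b24⊕b25⊕b26⊕b27⊕b28⊕b29⊕b30⊕b31 = 0⊕0⊕1⊕1⊕1⊕1⊕1⊕1⊕1⊕0⊕1⊕1⊕0⊕1⊕0⊕1 = 1
Syndrome (s16...s1) = 10100 → position 20.
Flip bit 20: corrected codeword = 0000110101000010011011110110101
Data bits at positions 3,5,6,7,9,10,11,12,13,14,15,17,18,19,20,21,22,23,24,25,26,27,28,29,30,31: 01100100001011011110110101

01100100001011011110110101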